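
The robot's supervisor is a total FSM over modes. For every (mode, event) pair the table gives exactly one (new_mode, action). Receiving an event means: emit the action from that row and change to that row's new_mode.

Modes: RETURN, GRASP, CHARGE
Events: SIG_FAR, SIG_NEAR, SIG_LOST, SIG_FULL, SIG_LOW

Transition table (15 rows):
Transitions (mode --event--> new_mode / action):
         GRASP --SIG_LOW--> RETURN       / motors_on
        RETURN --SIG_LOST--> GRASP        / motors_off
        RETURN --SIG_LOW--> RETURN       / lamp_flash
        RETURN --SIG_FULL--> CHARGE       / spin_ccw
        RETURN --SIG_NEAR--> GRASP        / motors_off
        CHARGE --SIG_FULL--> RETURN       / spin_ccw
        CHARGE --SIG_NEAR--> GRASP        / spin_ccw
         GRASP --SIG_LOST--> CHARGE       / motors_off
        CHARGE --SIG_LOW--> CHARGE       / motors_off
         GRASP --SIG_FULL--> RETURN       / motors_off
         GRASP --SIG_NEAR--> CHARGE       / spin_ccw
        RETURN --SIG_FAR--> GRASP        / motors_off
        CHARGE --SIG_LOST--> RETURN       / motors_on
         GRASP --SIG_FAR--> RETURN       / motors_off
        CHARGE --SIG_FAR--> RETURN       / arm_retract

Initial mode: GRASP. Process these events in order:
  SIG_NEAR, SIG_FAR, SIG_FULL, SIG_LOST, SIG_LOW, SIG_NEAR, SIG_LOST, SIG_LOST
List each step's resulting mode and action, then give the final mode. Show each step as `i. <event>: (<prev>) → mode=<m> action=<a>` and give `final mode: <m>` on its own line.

final mode: RETURN

1. SIG_NEAR: (GRASP) → mode=CHARGE action=spin_ccw
2. SIG_FAR: (CHARGE) → mode=RETURN action=arm_retract
3. SIG_FULL: (RETURN) → mode=CHARGE action=spin_ccw
4. SIG_LOST: (CHARGE) → mode=RETURN action=motors_on
5. SIG_LOW: (RETURN) → mode=RETURN action=lamp_flash
6. SIG_NEAR: (RETURN) → mode=GRASP action=motors_off
7. SIG_LOST: (GRASP) → mode=CHARGE action=motors_off
8. SIG_LOST: (CHARGE) → mode=RETURN action=motors_on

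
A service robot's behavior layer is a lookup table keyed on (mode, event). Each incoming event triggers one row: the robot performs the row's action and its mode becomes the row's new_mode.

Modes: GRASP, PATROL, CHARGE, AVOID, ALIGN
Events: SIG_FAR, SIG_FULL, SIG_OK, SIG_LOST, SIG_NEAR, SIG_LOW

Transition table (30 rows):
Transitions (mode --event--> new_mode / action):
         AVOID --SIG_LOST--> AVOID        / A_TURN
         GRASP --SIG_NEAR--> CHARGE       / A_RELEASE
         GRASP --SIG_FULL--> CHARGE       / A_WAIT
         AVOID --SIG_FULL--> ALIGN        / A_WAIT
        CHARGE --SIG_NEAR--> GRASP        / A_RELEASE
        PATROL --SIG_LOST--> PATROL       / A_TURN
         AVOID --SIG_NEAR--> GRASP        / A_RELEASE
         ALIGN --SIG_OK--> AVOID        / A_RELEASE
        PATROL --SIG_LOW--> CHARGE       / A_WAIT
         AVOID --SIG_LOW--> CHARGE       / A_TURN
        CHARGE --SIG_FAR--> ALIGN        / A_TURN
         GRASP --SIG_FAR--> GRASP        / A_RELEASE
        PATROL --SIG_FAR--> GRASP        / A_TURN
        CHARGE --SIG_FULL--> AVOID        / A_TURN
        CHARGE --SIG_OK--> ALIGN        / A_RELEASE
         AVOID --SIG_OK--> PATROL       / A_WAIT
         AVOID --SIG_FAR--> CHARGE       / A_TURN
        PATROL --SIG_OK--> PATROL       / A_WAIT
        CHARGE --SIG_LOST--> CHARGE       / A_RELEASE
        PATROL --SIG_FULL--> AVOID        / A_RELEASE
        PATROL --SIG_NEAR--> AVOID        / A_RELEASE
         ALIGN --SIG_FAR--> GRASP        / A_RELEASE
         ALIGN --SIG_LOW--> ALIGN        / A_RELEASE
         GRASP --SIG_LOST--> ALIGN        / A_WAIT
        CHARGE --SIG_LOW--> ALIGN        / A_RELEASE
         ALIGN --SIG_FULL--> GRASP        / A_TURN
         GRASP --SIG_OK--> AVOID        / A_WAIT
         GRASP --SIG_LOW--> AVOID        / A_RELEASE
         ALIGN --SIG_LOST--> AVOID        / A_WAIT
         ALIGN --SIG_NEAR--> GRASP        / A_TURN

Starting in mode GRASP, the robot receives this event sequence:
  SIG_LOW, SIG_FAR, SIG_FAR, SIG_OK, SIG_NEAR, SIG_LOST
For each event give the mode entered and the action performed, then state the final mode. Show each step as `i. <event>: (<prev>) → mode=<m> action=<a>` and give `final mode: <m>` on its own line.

1. SIG_LOW: (GRASP) → mode=AVOID action=A_RELEASE
2. SIG_FAR: (AVOID) → mode=CHARGE action=A_TURN
3. SIG_FAR: (CHARGE) → mode=ALIGN action=A_TURN
4. SIG_OK: (ALIGN) → mode=AVOID action=A_RELEASE
5. SIG_NEAR: (AVOID) → mode=GRASP action=A_RELEASE
6. SIG_LOST: (GRASP) → mode=ALIGN action=A_WAIT

final mode: ALIGN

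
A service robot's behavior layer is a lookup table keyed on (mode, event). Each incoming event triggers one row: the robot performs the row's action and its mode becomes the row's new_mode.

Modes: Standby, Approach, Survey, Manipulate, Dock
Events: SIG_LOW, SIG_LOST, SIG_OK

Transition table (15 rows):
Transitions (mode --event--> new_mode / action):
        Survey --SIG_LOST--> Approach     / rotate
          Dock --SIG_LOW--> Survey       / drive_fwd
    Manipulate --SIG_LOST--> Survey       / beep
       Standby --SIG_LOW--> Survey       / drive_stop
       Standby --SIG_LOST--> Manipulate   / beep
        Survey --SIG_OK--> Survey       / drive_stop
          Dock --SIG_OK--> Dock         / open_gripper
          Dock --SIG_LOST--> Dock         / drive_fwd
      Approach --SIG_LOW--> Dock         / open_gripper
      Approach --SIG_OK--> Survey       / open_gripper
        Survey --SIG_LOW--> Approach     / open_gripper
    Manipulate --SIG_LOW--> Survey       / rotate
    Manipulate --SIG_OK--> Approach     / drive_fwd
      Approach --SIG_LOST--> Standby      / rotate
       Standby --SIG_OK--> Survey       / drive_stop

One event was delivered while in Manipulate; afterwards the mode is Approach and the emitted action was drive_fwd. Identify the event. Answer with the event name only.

SIG_OK

try SIG_LOW: (Manipulate, SIG_LOW) → (Survey, rotate)
try SIG_LOST: (Manipulate, SIG_LOST) → (Survey, beep)
try SIG_OK: (Manipulate, SIG_OK) → (Approach, drive_fwd)  ← matches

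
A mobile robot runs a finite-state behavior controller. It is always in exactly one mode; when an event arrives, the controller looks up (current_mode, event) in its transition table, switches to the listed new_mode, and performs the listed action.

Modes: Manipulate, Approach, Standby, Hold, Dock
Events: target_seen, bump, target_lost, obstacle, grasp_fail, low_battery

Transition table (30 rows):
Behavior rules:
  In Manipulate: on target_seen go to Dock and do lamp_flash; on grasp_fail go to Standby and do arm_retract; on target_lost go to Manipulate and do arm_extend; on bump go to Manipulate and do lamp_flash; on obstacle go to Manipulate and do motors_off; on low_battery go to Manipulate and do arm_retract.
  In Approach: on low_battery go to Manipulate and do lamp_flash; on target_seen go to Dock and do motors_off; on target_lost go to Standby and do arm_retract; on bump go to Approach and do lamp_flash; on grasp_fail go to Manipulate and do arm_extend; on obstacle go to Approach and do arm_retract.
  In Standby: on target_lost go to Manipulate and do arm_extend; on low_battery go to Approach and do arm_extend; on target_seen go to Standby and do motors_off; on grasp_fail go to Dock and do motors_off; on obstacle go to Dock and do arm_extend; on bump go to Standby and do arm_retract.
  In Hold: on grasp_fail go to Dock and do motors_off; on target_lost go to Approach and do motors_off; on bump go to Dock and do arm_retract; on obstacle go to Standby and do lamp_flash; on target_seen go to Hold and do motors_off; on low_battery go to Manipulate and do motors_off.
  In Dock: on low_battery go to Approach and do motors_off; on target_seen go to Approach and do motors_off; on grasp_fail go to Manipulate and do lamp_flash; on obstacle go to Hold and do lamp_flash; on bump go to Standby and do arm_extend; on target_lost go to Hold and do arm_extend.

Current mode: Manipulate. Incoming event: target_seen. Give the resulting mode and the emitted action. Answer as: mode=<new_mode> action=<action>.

current mode = Manipulate; filter table to that mode:
  (Manipulate, target_seen) → (Dock, lamp_flash)  ← event matches
  (Manipulate, grasp_fail) → (Standby, arm_retract)
  (Manipulate, target_lost) → (Manipulate, arm_extend)
  (Manipulate, bump) → (Manipulate, lamp_flash)
  (Manipulate, obstacle) → (Manipulate, motors_off)
  (Manipulate, low_battery) → (Manipulate, arm_retract)
event = target_seen selects (Dock, lamp_flash)

mode=Dock action=lamp_flash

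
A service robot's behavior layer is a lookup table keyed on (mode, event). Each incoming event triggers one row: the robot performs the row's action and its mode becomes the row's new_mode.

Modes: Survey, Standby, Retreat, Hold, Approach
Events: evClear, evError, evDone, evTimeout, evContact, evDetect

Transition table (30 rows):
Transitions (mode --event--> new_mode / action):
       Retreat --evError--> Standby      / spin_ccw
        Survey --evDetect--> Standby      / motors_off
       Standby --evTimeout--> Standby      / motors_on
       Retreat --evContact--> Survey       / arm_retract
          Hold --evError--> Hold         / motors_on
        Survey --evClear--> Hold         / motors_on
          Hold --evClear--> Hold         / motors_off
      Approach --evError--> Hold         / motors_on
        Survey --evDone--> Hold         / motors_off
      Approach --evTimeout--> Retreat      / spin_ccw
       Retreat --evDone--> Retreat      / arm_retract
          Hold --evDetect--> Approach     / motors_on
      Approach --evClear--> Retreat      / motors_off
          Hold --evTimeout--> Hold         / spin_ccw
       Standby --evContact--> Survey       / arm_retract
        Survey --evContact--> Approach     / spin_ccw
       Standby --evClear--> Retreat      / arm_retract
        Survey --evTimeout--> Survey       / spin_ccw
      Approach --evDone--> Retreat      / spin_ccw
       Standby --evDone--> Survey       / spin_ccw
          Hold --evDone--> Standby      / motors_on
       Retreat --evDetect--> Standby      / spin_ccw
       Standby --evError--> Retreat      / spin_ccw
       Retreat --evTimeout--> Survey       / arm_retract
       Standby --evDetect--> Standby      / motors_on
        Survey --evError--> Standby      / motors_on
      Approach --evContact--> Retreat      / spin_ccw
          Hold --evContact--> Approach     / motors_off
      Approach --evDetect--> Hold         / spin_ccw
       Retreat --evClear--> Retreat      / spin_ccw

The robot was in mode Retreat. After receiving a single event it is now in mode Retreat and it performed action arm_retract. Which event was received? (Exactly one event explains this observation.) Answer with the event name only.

try evClear: (Retreat, evClear) → (Retreat, spin_ccw)
try evError: (Retreat, evError) → (Standby, spin_ccw)
try evDone: (Retreat, evDone) → (Retreat, arm_retract)  ← matches
try evTimeout: (Retreat, evTimeout) → (Survey, arm_retract)
try evContact: (Retreat, evContact) → (Survey, arm_retract)
try evDetect: (Retreat, evDetect) → (Standby, spin_ccw)

evDone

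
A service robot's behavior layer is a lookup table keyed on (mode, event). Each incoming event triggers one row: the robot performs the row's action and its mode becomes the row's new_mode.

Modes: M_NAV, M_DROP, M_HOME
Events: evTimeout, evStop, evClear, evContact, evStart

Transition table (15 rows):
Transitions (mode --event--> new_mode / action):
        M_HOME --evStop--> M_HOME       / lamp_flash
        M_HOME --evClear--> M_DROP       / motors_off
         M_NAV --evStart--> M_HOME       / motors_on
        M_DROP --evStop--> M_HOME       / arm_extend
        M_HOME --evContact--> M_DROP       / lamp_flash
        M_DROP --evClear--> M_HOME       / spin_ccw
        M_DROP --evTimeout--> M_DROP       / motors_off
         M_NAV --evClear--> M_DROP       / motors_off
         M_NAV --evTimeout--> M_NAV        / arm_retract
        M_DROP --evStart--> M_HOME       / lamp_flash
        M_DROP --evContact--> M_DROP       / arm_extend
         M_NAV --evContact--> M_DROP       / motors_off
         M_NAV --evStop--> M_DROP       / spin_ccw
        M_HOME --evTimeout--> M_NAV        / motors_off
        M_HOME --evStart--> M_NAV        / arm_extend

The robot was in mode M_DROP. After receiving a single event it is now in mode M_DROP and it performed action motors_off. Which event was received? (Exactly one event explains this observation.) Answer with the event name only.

try evTimeout: (M_DROP, evTimeout) → (M_DROP, motors_off)  ← matches
try evStop: (M_DROP, evStop) → (M_HOME, arm_extend)
try evClear: (M_DROP, evClear) → (M_HOME, spin_ccw)
try evContact: (M_DROP, evContact) → (M_DROP, arm_extend)
try evStart: (M_DROP, evStart) → (M_HOME, lamp_flash)

evTimeout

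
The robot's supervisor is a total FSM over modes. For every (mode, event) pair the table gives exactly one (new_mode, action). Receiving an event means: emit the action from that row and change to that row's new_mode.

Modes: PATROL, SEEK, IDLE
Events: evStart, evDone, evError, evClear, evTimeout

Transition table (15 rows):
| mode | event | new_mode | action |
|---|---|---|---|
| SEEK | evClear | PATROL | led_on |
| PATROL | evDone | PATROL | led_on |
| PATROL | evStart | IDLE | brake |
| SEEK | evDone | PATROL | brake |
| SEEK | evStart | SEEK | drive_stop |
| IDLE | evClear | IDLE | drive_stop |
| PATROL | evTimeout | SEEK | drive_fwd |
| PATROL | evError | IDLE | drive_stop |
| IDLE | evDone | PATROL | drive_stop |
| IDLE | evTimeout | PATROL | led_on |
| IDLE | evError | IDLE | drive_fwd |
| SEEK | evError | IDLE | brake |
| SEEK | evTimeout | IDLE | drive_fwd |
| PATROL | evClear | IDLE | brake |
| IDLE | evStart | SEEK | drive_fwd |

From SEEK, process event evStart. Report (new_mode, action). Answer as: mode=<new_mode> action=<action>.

current mode = SEEK; filter table to that mode:
  (SEEK, evClear) → (PATROL, led_on)
  (SEEK, evDone) → (PATROL, brake)
  (SEEK, evStart) → (SEEK, drive_stop)  ← event matches
  (SEEK, evError) → (IDLE, brake)
  (SEEK, evTimeout) → (IDLE, drive_fwd)
event = evStart selects (SEEK, drive_stop)

mode=SEEK action=drive_stop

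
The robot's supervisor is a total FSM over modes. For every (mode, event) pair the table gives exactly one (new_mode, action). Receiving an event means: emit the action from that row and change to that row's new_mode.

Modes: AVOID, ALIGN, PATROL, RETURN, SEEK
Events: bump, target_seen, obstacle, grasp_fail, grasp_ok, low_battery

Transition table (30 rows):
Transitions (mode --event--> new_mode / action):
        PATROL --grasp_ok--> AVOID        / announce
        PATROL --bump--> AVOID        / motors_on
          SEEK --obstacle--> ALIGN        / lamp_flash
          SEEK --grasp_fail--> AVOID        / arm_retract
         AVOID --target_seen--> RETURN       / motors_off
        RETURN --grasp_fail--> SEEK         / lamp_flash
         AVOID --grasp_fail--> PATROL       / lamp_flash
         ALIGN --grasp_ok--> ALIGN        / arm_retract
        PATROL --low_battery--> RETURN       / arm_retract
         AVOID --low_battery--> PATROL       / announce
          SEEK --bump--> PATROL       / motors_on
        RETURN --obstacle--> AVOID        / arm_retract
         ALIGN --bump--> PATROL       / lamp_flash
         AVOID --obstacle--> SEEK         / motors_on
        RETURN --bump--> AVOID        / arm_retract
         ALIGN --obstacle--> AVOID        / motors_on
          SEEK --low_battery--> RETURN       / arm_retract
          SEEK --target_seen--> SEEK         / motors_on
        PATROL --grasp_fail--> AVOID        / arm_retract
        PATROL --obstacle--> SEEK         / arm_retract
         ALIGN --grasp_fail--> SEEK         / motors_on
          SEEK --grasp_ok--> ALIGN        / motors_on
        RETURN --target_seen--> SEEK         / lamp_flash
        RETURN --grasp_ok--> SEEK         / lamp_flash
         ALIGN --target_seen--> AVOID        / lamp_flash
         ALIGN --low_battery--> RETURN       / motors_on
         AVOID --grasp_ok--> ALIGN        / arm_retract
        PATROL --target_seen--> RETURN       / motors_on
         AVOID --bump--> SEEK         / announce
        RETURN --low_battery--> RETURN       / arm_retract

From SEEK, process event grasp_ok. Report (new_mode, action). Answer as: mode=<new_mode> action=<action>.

mode=ALIGN action=motors_on

current mode = SEEK; filter table to that mode:
  (SEEK, obstacle) → (ALIGN, lamp_flash)
  (SEEK, grasp_fail) → (AVOID, arm_retract)
  (SEEK, bump) → (PATROL, motors_on)
  (SEEK, low_battery) → (RETURN, arm_retract)
  (SEEK, target_seen) → (SEEK, motors_on)
  (SEEK, grasp_ok) → (ALIGN, motors_on)  ← event matches
event = grasp_ok selects (ALIGN, motors_on)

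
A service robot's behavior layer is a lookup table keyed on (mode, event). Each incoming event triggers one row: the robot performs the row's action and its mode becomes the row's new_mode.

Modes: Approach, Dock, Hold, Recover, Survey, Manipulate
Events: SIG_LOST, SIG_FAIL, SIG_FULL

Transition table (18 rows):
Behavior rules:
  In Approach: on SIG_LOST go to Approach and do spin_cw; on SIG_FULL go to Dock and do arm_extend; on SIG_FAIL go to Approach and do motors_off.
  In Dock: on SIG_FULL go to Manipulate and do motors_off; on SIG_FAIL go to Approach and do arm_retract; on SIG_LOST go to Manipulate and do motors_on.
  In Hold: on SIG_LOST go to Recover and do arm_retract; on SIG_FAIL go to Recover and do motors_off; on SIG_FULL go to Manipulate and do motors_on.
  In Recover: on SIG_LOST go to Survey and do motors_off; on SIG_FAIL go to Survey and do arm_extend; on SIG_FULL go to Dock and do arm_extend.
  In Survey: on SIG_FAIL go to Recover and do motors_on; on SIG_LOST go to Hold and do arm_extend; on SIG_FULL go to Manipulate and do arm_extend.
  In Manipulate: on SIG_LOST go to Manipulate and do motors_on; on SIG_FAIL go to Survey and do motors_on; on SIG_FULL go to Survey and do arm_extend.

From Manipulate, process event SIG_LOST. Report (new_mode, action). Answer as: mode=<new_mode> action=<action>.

mode=Manipulate action=motors_on

current mode = Manipulate; filter table to that mode:
  (Manipulate, SIG_LOST) → (Manipulate, motors_on)  ← event matches
  (Manipulate, SIG_FAIL) → (Survey, motors_on)
  (Manipulate, SIG_FULL) → (Survey, arm_extend)
event = SIG_LOST selects (Manipulate, motors_on)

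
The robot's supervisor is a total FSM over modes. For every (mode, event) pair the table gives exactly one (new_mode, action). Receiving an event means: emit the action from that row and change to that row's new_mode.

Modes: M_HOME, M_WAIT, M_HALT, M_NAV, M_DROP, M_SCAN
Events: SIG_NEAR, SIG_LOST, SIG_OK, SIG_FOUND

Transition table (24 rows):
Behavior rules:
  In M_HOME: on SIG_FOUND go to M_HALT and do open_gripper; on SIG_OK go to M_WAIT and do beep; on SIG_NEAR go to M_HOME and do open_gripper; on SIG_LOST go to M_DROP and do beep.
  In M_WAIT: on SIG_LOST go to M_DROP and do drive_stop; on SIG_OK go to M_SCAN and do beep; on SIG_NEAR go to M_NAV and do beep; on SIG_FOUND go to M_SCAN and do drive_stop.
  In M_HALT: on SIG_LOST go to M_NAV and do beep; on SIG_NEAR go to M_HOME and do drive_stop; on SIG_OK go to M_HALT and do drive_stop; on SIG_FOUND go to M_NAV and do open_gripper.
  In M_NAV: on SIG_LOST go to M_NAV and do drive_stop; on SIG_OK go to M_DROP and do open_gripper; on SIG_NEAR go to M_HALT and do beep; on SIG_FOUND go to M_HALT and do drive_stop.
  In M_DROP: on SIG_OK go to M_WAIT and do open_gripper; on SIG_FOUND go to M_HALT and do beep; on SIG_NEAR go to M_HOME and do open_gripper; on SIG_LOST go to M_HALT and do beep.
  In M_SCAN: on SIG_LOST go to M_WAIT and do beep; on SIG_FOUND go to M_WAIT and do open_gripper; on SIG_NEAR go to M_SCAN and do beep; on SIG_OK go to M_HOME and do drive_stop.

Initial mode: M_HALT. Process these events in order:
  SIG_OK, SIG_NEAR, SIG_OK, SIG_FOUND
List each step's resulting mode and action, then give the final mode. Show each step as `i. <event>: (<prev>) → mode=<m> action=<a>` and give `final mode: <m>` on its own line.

final mode: M_SCAN

1. SIG_OK: (M_HALT) → mode=M_HALT action=drive_stop
2. SIG_NEAR: (M_HALT) → mode=M_HOME action=drive_stop
3. SIG_OK: (M_HOME) → mode=M_WAIT action=beep
4. SIG_FOUND: (M_WAIT) → mode=M_SCAN action=drive_stop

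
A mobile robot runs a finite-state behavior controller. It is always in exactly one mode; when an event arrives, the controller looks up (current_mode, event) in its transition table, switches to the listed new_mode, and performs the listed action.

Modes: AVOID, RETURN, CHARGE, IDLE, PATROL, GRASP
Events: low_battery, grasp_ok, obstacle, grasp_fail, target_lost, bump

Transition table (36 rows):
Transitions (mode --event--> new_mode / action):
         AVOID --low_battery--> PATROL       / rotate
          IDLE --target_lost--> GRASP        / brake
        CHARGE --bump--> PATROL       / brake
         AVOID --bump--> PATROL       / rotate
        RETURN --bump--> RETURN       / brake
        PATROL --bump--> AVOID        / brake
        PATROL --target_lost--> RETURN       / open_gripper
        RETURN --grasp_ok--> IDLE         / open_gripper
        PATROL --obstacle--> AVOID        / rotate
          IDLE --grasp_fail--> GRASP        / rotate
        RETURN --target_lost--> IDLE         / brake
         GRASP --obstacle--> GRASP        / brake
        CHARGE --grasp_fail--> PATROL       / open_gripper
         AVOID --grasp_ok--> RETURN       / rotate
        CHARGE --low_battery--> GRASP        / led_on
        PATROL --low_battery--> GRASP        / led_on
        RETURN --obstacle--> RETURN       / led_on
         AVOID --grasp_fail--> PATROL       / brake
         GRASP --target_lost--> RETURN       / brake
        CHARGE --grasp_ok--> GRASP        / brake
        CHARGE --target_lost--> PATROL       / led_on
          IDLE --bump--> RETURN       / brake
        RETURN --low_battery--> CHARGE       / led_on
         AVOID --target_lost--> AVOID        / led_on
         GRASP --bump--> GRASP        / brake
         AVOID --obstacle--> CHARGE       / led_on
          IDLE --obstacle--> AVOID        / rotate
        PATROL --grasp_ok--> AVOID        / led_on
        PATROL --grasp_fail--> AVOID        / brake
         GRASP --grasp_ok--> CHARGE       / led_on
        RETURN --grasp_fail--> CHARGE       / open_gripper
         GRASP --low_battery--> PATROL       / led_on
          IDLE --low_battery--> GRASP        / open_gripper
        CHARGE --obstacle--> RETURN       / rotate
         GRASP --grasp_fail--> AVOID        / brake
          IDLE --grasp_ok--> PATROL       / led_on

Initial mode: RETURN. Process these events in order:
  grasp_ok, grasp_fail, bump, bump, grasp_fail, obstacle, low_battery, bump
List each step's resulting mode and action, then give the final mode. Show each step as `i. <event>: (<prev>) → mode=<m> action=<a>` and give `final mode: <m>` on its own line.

1. grasp_ok: (RETURN) → mode=IDLE action=open_gripper
2. grasp_fail: (IDLE) → mode=GRASP action=rotate
3. bump: (GRASP) → mode=GRASP action=brake
4. bump: (GRASP) → mode=GRASP action=brake
5. grasp_fail: (GRASP) → mode=AVOID action=brake
6. obstacle: (AVOID) → mode=CHARGE action=led_on
7. low_battery: (CHARGE) → mode=GRASP action=led_on
8. bump: (GRASP) → mode=GRASP action=brake

final mode: GRASP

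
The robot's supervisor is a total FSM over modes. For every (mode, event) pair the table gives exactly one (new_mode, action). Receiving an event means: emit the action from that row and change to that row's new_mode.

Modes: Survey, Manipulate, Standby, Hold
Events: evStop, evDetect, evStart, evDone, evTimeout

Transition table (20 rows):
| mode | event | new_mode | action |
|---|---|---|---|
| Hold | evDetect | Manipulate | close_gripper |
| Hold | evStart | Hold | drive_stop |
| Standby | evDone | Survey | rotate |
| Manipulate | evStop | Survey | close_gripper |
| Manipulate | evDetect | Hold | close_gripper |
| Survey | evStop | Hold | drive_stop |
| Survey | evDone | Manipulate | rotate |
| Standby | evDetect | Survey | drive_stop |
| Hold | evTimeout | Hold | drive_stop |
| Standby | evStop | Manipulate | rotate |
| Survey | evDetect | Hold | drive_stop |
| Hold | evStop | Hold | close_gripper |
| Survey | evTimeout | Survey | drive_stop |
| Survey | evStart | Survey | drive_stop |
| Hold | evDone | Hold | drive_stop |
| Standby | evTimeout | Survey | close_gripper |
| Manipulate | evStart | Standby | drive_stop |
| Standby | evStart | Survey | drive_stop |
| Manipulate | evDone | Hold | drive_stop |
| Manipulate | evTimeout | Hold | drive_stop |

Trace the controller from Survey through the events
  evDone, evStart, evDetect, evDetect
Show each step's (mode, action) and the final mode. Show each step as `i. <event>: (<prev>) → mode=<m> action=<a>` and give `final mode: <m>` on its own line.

1. evDone: (Survey) → mode=Manipulate action=rotate
2. evStart: (Manipulate) → mode=Standby action=drive_stop
3. evDetect: (Standby) → mode=Survey action=drive_stop
4. evDetect: (Survey) → mode=Hold action=drive_stop

final mode: Hold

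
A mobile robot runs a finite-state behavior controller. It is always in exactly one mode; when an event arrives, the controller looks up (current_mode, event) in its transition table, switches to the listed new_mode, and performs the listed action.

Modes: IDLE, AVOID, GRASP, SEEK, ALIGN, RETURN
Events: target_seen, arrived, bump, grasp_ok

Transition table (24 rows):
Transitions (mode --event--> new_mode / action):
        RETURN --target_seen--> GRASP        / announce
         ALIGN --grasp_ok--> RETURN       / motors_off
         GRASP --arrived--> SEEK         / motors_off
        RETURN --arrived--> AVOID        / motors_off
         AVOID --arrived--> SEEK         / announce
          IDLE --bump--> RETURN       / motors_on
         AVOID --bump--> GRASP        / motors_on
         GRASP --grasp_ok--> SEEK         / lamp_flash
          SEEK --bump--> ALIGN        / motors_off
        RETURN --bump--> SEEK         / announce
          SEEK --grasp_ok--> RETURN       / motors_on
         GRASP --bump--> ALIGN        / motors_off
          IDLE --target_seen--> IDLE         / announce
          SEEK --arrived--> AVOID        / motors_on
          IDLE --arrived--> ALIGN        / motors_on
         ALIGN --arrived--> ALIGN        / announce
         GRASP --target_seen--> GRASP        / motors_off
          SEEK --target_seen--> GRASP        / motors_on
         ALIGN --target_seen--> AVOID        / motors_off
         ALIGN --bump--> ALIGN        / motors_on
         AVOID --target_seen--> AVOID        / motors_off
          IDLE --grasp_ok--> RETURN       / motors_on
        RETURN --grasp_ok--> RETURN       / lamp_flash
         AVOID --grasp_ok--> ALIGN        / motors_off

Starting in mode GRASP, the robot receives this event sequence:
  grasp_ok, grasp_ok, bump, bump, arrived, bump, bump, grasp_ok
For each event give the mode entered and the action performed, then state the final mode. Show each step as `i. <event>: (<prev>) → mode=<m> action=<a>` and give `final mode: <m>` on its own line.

1. grasp_ok: (GRASP) → mode=SEEK action=lamp_flash
2. grasp_ok: (SEEK) → mode=RETURN action=motors_on
3. bump: (RETURN) → mode=SEEK action=announce
4. bump: (SEEK) → mode=ALIGN action=motors_off
5. arrived: (ALIGN) → mode=ALIGN action=announce
6. bump: (ALIGN) → mode=ALIGN action=motors_on
7. bump: (ALIGN) → mode=ALIGN action=motors_on
8. grasp_ok: (ALIGN) → mode=RETURN action=motors_off

final mode: RETURN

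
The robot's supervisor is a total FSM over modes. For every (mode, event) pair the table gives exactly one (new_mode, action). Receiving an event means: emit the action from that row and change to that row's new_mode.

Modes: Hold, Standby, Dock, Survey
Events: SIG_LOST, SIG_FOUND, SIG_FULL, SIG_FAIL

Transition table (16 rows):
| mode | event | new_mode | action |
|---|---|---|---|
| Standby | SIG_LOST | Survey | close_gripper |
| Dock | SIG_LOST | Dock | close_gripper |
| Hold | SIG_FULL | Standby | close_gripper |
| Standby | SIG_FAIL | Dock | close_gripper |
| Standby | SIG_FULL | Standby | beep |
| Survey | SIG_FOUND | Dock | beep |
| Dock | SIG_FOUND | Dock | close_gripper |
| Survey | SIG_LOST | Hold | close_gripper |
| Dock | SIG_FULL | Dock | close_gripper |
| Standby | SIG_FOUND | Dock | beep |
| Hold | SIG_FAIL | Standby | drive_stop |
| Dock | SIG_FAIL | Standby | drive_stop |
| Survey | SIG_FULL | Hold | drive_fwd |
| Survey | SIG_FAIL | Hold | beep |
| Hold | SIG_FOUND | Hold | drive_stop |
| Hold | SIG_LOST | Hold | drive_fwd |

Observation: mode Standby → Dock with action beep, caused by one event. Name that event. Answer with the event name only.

try SIG_LOST: (Standby, SIG_LOST) → (Survey, close_gripper)
try SIG_FOUND: (Standby, SIG_FOUND) → (Dock, beep)  ← matches
try SIG_FULL: (Standby, SIG_FULL) → (Standby, beep)
try SIG_FAIL: (Standby, SIG_FAIL) → (Dock, close_gripper)

SIG_FOUND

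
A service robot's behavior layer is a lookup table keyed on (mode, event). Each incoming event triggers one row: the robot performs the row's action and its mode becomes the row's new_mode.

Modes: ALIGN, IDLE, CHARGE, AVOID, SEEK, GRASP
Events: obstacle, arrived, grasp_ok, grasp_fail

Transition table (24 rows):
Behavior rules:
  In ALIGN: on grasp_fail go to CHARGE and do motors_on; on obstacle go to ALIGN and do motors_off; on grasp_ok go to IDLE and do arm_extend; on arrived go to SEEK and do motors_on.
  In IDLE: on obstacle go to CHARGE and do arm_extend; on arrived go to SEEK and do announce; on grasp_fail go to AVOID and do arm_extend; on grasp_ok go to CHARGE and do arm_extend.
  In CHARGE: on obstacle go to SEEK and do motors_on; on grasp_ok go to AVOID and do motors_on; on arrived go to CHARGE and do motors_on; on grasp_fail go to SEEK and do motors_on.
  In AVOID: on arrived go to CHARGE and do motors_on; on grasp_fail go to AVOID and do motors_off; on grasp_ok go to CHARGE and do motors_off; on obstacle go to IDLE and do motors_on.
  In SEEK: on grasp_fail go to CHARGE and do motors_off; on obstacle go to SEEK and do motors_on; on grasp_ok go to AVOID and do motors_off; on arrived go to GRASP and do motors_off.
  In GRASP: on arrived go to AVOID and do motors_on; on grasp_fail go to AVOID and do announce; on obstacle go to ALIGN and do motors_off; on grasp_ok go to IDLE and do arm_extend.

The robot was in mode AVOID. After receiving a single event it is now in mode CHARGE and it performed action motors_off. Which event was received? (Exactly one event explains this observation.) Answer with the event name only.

try obstacle: (AVOID, obstacle) → (IDLE, motors_on)
try arrived: (AVOID, arrived) → (CHARGE, motors_on)
try grasp_ok: (AVOID, grasp_ok) → (CHARGE, motors_off)  ← matches
try grasp_fail: (AVOID, grasp_fail) → (AVOID, motors_off)

grasp_ok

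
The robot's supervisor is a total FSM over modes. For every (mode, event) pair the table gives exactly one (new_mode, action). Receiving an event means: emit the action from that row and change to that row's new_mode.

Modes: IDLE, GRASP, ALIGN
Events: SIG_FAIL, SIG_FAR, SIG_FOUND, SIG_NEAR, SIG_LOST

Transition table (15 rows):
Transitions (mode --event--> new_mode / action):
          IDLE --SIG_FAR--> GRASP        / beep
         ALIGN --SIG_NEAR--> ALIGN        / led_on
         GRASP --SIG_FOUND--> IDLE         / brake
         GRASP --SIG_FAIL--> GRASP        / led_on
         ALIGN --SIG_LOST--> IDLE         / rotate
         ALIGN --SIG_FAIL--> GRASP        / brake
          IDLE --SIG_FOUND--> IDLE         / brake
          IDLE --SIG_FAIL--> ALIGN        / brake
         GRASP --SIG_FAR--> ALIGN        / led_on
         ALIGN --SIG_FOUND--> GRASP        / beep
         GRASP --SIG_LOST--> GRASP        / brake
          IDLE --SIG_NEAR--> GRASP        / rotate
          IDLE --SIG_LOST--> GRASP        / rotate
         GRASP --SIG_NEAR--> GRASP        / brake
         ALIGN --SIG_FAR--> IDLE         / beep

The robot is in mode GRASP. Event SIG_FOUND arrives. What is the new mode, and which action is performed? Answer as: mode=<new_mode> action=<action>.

mode=IDLE action=brake

current mode = GRASP; filter table to that mode:
  (GRASP, SIG_FOUND) → (IDLE, brake)  ← event matches
  (GRASP, SIG_FAIL) → (GRASP, led_on)
  (GRASP, SIG_FAR) → (ALIGN, led_on)
  (GRASP, SIG_LOST) → (GRASP, brake)
  (GRASP, SIG_NEAR) → (GRASP, brake)
event = SIG_FOUND selects (IDLE, brake)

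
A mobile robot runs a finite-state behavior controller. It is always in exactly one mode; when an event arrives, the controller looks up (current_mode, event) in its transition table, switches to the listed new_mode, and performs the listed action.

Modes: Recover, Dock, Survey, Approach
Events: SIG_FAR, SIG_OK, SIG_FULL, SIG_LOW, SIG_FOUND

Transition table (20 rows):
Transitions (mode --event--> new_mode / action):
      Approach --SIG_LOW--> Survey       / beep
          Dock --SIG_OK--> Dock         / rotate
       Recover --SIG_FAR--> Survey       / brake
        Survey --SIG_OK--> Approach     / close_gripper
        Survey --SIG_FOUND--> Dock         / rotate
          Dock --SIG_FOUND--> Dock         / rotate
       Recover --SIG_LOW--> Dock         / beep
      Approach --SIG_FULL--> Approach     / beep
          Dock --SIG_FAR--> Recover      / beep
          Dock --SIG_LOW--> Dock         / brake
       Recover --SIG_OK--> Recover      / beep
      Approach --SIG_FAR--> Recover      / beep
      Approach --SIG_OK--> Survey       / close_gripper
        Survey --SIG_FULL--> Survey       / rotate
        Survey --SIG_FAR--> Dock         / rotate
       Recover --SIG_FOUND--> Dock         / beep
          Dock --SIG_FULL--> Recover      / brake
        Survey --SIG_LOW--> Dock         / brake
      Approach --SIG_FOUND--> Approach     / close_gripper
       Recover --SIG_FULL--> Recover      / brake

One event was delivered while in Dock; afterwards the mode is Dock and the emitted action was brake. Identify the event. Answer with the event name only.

try SIG_FAR: (Dock, SIG_FAR) → (Recover, beep)
try SIG_OK: (Dock, SIG_OK) → (Dock, rotate)
try SIG_FULL: (Dock, SIG_FULL) → (Recover, brake)
try SIG_LOW: (Dock, SIG_LOW) → (Dock, brake)  ← matches
try SIG_FOUND: (Dock, SIG_FOUND) → (Dock, rotate)

SIG_LOW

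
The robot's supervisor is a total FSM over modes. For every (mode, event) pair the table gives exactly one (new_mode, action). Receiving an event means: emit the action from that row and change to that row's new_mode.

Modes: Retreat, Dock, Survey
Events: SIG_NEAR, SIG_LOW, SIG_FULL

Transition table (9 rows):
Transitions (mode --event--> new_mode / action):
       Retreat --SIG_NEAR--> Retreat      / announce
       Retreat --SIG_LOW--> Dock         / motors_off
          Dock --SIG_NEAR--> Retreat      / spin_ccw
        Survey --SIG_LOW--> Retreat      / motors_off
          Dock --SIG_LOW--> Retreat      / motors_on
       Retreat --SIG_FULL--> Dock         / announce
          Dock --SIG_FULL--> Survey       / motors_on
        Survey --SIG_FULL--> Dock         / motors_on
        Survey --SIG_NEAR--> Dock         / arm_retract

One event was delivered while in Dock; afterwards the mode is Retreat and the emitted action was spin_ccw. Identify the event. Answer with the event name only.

try SIG_NEAR: (Dock, SIG_NEAR) → (Retreat, spin_ccw)  ← matches
try SIG_LOW: (Dock, SIG_LOW) → (Retreat, motors_on)
try SIG_FULL: (Dock, SIG_FULL) → (Survey, motors_on)

SIG_NEAR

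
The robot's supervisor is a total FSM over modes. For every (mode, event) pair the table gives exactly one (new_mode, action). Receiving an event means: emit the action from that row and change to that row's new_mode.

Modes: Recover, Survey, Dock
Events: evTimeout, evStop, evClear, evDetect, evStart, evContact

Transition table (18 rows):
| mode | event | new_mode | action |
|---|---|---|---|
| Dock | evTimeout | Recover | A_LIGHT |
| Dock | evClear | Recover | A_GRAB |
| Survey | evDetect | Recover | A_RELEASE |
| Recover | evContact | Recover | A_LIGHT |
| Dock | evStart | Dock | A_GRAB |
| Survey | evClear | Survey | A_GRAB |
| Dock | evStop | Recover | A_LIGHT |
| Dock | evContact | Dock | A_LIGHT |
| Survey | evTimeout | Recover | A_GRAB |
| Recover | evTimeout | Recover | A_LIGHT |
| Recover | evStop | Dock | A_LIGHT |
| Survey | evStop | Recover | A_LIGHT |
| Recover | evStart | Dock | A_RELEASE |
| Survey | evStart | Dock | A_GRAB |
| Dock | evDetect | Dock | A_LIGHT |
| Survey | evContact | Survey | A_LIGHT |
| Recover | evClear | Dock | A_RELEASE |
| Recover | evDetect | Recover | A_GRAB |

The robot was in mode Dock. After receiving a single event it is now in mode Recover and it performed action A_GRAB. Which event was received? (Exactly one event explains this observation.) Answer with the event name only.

evClear

try evTimeout: (Dock, evTimeout) → (Recover, A_LIGHT)
try evStop: (Dock, evStop) → (Recover, A_LIGHT)
try evClear: (Dock, evClear) → (Recover, A_GRAB)  ← matches
try evDetect: (Dock, evDetect) → (Dock, A_LIGHT)
try evStart: (Dock, evStart) → (Dock, A_GRAB)
try evContact: (Dock, evContact) → (Dock, A_LIGHT)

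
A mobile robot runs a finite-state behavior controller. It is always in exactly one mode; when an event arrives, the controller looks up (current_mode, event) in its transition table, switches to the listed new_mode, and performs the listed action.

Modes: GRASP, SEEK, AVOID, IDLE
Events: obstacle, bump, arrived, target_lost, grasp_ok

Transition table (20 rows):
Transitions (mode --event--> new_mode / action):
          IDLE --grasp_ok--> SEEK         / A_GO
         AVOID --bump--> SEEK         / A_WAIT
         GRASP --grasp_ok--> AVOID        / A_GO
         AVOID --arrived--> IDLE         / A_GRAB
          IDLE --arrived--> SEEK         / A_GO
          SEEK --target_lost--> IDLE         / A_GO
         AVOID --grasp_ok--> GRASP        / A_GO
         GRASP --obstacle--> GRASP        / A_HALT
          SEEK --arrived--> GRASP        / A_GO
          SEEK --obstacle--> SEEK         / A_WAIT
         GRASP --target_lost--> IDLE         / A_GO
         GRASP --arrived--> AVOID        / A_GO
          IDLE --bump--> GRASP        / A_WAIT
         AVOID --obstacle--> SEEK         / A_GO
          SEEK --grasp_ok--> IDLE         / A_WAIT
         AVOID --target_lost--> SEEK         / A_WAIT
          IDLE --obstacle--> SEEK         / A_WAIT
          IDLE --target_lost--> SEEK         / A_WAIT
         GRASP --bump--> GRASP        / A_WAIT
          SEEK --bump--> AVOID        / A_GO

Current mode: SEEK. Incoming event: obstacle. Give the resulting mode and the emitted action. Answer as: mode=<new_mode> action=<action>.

mode=SEEK action=A_WAIT

current mode = SEEK; filter table to that mode:
  (SEEK, target_lost) → (IDLE, A_GO)
  (SEEK, arrived) → (GRASP, A_GO)
  (SEEK, obstacle) → (SEEK, A_WAIT)  ← event matches
  (SEEK, grasp_ok) → (IDLE, A_WAIT)
  (SEEK, bump) → (AVOID, A_GO)
event = obstacle selects (SEEK, A_WAIT)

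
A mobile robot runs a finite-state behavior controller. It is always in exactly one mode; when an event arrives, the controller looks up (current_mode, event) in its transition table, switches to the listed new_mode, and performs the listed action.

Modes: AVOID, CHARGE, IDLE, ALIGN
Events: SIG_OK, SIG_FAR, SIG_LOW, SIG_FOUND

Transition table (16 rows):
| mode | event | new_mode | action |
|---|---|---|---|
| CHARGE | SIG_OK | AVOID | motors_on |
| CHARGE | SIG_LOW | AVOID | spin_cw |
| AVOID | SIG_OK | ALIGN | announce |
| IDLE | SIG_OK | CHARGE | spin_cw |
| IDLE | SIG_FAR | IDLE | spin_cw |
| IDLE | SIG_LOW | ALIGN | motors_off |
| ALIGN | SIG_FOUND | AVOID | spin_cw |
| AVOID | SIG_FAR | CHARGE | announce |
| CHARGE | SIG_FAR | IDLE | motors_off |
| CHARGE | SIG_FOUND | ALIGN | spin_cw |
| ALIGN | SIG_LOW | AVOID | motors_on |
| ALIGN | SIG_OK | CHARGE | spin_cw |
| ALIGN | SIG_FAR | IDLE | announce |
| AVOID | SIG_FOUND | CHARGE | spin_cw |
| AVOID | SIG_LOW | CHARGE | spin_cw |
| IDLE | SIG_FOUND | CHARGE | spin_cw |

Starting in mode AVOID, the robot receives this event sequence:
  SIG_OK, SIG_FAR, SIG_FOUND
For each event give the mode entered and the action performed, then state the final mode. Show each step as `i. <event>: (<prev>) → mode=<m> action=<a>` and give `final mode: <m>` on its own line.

1. SIG_OK: (AVOID) → mode=ALIGN action=announce
2. SIG_FAR: (ALIGN) → mode=IDLE action=announce
3. SIG_FOUND: (IDLE) → mode=CHARGE action=spin_cw

final mode: CHARGE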